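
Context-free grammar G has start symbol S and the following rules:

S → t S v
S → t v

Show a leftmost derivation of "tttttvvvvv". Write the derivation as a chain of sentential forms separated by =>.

S=>tSv=>ttSvv=>tttSvvv=>ttttSvvvv=>tttttvvvvv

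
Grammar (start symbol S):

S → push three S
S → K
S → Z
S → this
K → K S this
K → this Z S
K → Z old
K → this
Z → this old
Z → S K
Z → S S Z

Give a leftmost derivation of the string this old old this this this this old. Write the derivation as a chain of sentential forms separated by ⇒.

S ⇒ Z ⇒ S S Z ⇒ K S Z ⇒ K S this S Z ⇒ Z old S this S Z ⇒ this old old S this S Z ⇒ this old old this this S Z ⇒ this old old this this this Z ⇒ this old old this this this this old

S ⇒ Z   [S → Z]
Z ⇒ S S Z   [Z → S S Z]
S S Z ⇒ K S Z   [S → K]
K S Z ⇒ K S this S Z   [K → K S this]
K S this S Z ⇒ Z old S this S Z   [K → Z old]
Z old S this S Z ⇒ this old old S this S Z   [Z → this old]
this old old S this S Z ⇒ this old old this this S Z   [S → this]
this old old this this S Z ⇒ this old old this this this Z   [S → this]
this old old this this this Z ⇒ this old old this this this this old   [Z → this old]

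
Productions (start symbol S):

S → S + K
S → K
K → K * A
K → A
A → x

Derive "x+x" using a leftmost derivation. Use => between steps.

S=>S+K=>K+K=>A+K=>x+K=>x+A=>x+x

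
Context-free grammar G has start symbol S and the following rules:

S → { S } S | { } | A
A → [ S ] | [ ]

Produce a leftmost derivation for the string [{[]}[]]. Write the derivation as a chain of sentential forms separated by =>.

S=>A=>[S]=>[{S}S]=>[{A}S]=>[{[]}S]=>[{[]}A]=>[{[]}[]]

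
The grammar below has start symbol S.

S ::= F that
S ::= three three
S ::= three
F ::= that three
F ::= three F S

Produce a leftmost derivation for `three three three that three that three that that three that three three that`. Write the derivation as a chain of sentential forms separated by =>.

S => F that => three F S that => three three F S S that => three three three F S S S that => three three three that three S S S that => three three three that three F that S S that => three three three that three that three that S S that => three three three that three that three that F that S that => three three three that three that three that that three that S that => three three three that three that three that that three that three three that

S => F that   [S ::= F that]
F that => three F S that   [F ::= three F S]
three F S that => three three F S S that   [F ::= three F S]
three three F S S that => three three three F S S S that   [F ::= three F S]
three three three F S S S that => three three three that three S S S that   [F ::= that three]
three three three that three S S S that => three three three that three F that S S that   [S ::= F that]
three three three that three F that S S that => three three three that three that three that S S that   [F ::= that three]
three three three that three that three that S S that => three three three that three that three that F that S that   [S ::= F that]
three three three that three that three that F that S that => three three three that three that three that that three that S that   [F ::= that three]
three three three that three that three that that three that S that => three three three that three that three that that three that three three that   [S ::= three three]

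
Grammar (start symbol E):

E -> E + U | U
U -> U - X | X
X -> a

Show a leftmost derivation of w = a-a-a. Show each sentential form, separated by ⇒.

E⇒U⇒U-X⇒U-X-X⇒X-X-X⇒a-X-X⇒a-a-X⇒a-a-a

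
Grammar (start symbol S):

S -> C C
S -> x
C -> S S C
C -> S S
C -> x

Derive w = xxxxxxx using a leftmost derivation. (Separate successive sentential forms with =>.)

S => CC => xC => xSSC => xCCSC => xSSCSC => xCCSCSC => xxCSCSC => xxxSCSC => xxxxCSC => xxxxxSC => xxxxxxC => xxxxxxx

S => CC   [S -> C C]
CC => xC   [C -> x]
xC => xSSC   [C -> S S C]
xSSC => xCCSC   [S -> C C]
xCCSC => xSSCSC   [C -> S S]
xSSCSC => xCCSCSC   [S -> C C]
xCCSCSC => xxCSCSC   [C -> x]
xxCSCSC => xxxSCSC   [C -> x]
xxxSCSC => xxxxCSC   [S -> x]
xxxxCSC => xxxxxSC   [C -> x]
xxxxxSC => xxxxxxC   [S -> x]
xxxxxxC => xxxxxxx   [C -> x]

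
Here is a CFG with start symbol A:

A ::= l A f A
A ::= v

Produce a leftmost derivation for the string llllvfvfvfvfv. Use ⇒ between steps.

A ⇒ lAfA ⇒ llAfAfA ⇒ lllAfAfAfA ⇒ llllAfAfAfAfA ⇒ llllvfAfAfAfA ⇒ llllvfvfAfAfA ⇒ llllvfvfvfAfA ⇒ llllvfvfvfvfA ⇒ llllvfvfvfvfv

A ⇒ lAfA   [A ::= l A f A]
lAfA ⇒ llAfAfA   [A ::= l A f A]
llAfAfA ⇒ lllAfAfAfA   [A ::= l A f A]
lllAfAfAfA ⇒ llllAfAfAfAfA   [A ::= l A f A]
llllAfAfAfAfA ⇒ llllvfAfAfAfA   [A ::= v]
llllvfAfAfAfA ⇒ llllvfvfAfAfA   [A ::= v]
llllvfvfAfAfA ⇒ llllvfvfvfAfA   [A ::= v]
llllvfvfvfAfA ⇒ llllvfvfvfvfA   [A ::= v]
llllvfvfvfvfA ⇒ llllvfvfvfvfv   [A ::= v]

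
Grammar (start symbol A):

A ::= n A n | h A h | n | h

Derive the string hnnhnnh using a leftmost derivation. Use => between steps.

A=>hAh=>hnAnh=>hnnAnnh=>hnnhnnh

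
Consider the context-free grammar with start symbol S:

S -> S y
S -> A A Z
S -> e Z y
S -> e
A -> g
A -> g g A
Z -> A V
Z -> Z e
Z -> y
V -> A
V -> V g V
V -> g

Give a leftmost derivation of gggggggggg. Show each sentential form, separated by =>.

S => AAZ => ggAAZ => gggAZ => gggggAZ => ggggggZ => ggggggAV => ggggggggAV => gggggggggV => gggggggggg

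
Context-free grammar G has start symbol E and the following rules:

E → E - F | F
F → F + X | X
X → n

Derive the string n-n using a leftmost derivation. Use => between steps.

E=>E-F=>F-F=>X-F=>n-F=>n-X=>n-n

E => E-F   [E → E - F]
E-F => F-F   [E → F]
F-F => X-F   [F → X]
X-F => n-F   [X → n]
n-F => n-X   [F → X]
n-X => n-n   [X → n]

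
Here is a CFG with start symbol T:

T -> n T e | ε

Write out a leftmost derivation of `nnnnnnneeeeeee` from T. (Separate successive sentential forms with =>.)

T => nTe   [T -> n T e]
nTe => nnTee   [T -> n T e]
nnTee => nnnTeee   [T -> n T e]
nnnTeee => nnnnTeeee   [T -> n T e]
nnnnTeeee => nnnnnTeeeee   [T -> n T e]
nnnnnTeeeee => nnnnnnTeeeeee   [T -> n T e]
nnnnnnTeeeeee => nnnnnnnTeeeeeee   [T -> n T e]
nnnnnnnTeeeeeee => nnnnnnneeeeeee   [T -> ε]

T=>nTe=>nnTee=>nnnTeee=>nnnnTeeee=>nnnnnTeeeee=>nnnnnnTeeeeee=>nnnnnnnTeeeeeee=>nnnnnnneeeeeee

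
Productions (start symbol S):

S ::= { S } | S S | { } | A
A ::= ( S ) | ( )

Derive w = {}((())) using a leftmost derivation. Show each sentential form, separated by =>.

S => SS => {}S => {}A => {}(S) => {}(A) => {}((S)) => {}((A)) => {}((()))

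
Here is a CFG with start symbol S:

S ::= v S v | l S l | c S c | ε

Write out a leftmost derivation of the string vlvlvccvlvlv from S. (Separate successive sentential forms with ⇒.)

S ⇒ vSv   [S ::= v S v]
vSv ⇒ vlSlv   [S ::= l S l]
vlSlv ⇒ vlvSvlv   [S ::= v S v]
vlvSvlv ⇒ vlvlSlvlv   [S ::= l S l]
vlvlSlvlv ⇒ vlvlvSvlvlv   [S ::= v S v]
vlvlvSvlvlv ⇒ vlvlvcScvlvlv   [S ::= c S c]
vlvlvcScvlvlv ⇒ vlvlvccvlvlv   [S ::= ε]

S ⇒ vSv ⇒ vlSlv ⇒ vlvSvlv ⇒ vlvlSlvlv ⇒ vlvlvSvlvlv ⇒ vlvlvcScvlvlv ⇒ vlvlvccvlvlv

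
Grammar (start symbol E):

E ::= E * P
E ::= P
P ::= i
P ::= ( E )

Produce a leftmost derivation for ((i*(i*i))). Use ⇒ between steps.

E ⇒ P   [E ::= P]
P ⇒ (E)   [P ::= ( E )]
(E) ⇒ (P)   [E ::= P]
(P) ⇒ ((E))   [P ::= ( E )]
((E)) ⇒ ((E*P))   [E ::= E * P]
((E*P)) ⇒ ((P*P))   [E ::= P]
((P*P)) ⇒ ((i*P))   [P ::= i]
((i*P)) ⇒ ((i*(E)))   [P ::= ( E )]
((i*(E))) ⇒ ((i*(E*P)))   [E ::= E * P]
((i*(E*P))) ⇒ ((i*(P*P)))   [E ::= P]
((i*(P*P))) ⇒ ((i*(i*P)))   [P ::= i]
((i*(i*P))) ⇒ ((i*(i*i)))   [P ::= i]

E⇒P⇒(E)⇒(P)⇒((E))⇒((E*P))⇒((P*P))⇒((i*P))⇒((i*(E)))⇒((i*(E*P)))⇒((i*(P*P)))⇒((i*(i*P)))⇒((i*(i*i)))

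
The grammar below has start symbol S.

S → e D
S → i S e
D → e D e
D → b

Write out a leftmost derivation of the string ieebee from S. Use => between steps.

S => iSe => ieDe => ieeDee => ieebee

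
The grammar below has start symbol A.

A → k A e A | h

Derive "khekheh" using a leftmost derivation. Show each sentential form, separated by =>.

A => kAeA   [A → k A e A]
kAeA => kheA   [A → h]
kheA => khekAeA   [A → k A e A]
khekAeA => khekheA   [A → h]
khekheA => khekheh   [A → h]

A => kAeA => kheA => khekAeA => khekheA => khekheh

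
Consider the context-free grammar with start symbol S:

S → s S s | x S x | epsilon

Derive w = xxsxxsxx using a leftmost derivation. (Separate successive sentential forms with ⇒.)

S ⇒ xSx   [S → x S x]
xSx ⇒ xxSxx   [S → x S x]
xxSxx ⇒ xxsSsxx   [S → s S s]
xxsSsxx ⇒ xxsxSxsxx   [S → x S x]
xxsxSxsxx ⇒ xxsxxsxx   [S → epsilon]

S ⇒ xSx ⇒ xxSxx ⇒ xxsSsxx ⇒ xxsxSxsxx ⇒ xxsxxsxx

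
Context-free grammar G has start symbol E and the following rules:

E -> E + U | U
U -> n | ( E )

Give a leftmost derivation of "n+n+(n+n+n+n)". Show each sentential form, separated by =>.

E => E+U => E+U+U => U+U+U => n+U+U => n+n+U => n+n+(E) => n+n+(E+U) => n+n+(E+U+U) => n+n+(E+U+U+U) => n+n+(U+U+U+U) => n+n+(n+U+U+U) => n+n+(n+n+U+U) => n+n+(n+n+n+U) => n+n+(n+n+n+n)

E => E+U   [E -> E + U]
E+U => E+U+U   [E -> E + U]
E+U+U => U+U+U   [E -> U]
U+U+U => n+U+U   [U -> n]
n+U+U => n+n+U   [U -> n]
n+n+U => n+n+(E)   [U -> ( E )]
n+n+(E) => n+n+(E+U)   [E -> E + U]
n+n+(E+U) => n+n+(E+U+U)   [E -> E + U]
n+n+(E+U+U) => n+n+(E+U+U+U)   [E -> E + U]
n+n+(E+U+U+U) => n+n+(U+U+U+U)   [E -> U]
n+n+(U+U+U+U) => n+n+(n+U+U+U)   [U -> n]
n+n+(n+U+U+U) => n+n+(n+n+U+U)   [U -> n]
n+n+(n+n+U+U) => n+n+(n+n+n+U)   [U -> n]
n+n+(n+n+n+U) => n+n+(n+n+n+n)   [U -> n]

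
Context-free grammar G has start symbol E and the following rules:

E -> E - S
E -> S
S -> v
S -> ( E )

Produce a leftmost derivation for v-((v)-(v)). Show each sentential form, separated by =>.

E => E-S   [E -> E - S]
E-S => S-S   [E -> S]
S-S => v-S   [S -> v]
v-S => v-(E)   [S -> ( E )]
v-(E) => v-(E-S)   [E -> E - S]
v-(E-S) => v-(S-S)   [E -> S]
v-(S-S) => v-((E)-S)   [S -> ( E )]
v-((E)-S) => v-((S)-S)   [E -> S]
v-((S)-S) => v-((v)-S)   [S -> v]
v-((v)-S) => v-((v)-(E))   [S -> ( E )]
v-((v)-(E)) => v-((v)-(S))   [E -> S]
v-((v)-(S)) => v-((v)-(v))   [S -> v]

E=>E-S=>S-S=>v-S=>v-(E)=>v-(E-S)=>v-(S-S)=>v-((E)-S)=>v-((S)-S)=>v-((v)-S)=>v-((v)-(E))=>v-((v)-(S))=>v-((v)-(v))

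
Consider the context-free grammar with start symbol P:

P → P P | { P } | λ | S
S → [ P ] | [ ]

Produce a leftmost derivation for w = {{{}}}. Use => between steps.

P => {P} => {PP} => {PPP} => {PPPP} => {{P}PPP} => {{{P}}PPP} => {{{}}PPP} => {{{}}PP} => {{{}}P} => {{{}}}

P => {P}   [P → { P }]
{P} => {PP}   [P → P P]
{PP} => {PPP}   [P → P P]
{PPP} => {PPPP}   [P → P P]
{PPPP} => {{P}PPP}   [P → { P }]
{{P}PPP} => {{{P}}PPP}   [P → { P }]
{{{P}}PPP} => {{{}}PPP}   [P → λ]
{{{}}PPP} => {{{}}PP}   [P → λ]
{{{}}PP} => {{{}}P}   [P → λ]
{{{}}P} => {{{}}}   [P → λ]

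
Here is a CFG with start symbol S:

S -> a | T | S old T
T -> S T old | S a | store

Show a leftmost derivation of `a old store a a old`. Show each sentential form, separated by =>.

S => T   [S -> T]
T => S T old   [T -> S T old]
S T old => S old T T old   [S -> S old T]
S old T T old => a old T T old   [S -> a]
a old T T old => a old store T old   [T -> store]
a old store T old => a old store S a old   [T -> S a]
a old store S a old => a old store a a old   [S -> a]

S => T => S T old => S old T T old => a old T T old => a old store T old => a old store S a old => a old store a a old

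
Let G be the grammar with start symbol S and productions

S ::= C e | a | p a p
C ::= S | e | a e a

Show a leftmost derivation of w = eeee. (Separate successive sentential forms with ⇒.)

S ⇒ Ce   [S ::= C e]
Ce ⇒ Se   [C ::= S]
Se ⇒ Cee   [S ::= C e]
Cee ⇒ See   [C ::= S]
See ⇒ Ceee   [S ::= C e]
Ceee ⇒ eeee   [C ::= e]

S ⇒ Ce ⇒ Se ⇒ Cee ⇒ See ⇒ Ceee ⇒ eeee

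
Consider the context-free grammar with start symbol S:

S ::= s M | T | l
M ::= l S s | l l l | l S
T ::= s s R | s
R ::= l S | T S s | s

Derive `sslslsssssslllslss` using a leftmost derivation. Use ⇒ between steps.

S ⇒ T   [S ::= T]
T ⇒ ssR   [T ::= s s R]
ssR ⇒ sslS   [R ::= l S]
sslS ⇒ sslsM   [S ::= s M]
sslsM ⇒ sslslSs   [M ::= l S s]
sslslSs ⇒ sslslTs   [S ::= T]
sslslTs ⇒ sslslssRs   [T ::= s s R]
sslslssRs ⇒ sslslssTSss   [R ::= T S s]
sslslssTSss ⇒ sslslssssRSss   [T ::= s s R]
sslslssssRSss ⇒ sslslssssTSsSss   [R ::= T S s]
sslslssssTSsSss ⇒ sslslsssssSsSss   [T ::= s]
sslslsssssSsSss ⇒ sslslssssssMsSss   [S ::= s M]
sslslssssssMsSss ⇒ sslslsssssslllsSss   [M ::= l l l]
sslslsssssslllsSss ⇒ sslslsssssslllslss   [S ::= l]

S⇒T⇒ssR⇒sslS⇒sslsM⇒sslslSs⇒sslslTs⇒sslslssRs⇒sslslssTSss⇒sslslssssRSss⇒sslslssssTSsSss⇒sslslsssssSsSss⇒sslslssssssMsSss⇒sslslsssssslllsSss⇒sslslsssssslllslss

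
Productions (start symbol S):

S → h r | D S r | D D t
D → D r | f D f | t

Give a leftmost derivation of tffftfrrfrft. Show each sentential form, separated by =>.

S => DDt => tDt => tfDft => tfDrft => tffDfrft => tffDrfrft => tffDrrfrft => tfffDfrrfrft => tffftfrrfrft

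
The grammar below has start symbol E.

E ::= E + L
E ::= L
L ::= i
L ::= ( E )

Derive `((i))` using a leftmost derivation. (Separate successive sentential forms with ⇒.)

E ⇒ L   [E ::= L]
L ⇒ (E)   [L ::= ( E )]
(E) ⇒ (L)   [E ::= L]
(L) ⇒ ((E))   [L ::= ( E )]
((E)) ⇒ ((L))   [E ::= L]
((L)) ⇒ ((i))   [L ::= i]

E ⇒ L ⇒ (E) ⇒ (L) ⇒ ((E)) ⇒ ((L)) ⇒ ((i))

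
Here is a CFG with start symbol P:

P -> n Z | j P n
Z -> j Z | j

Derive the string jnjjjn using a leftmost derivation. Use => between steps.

P=>jPn=>jnZn=>jnjZn=>jnjjZn=>jnjjjn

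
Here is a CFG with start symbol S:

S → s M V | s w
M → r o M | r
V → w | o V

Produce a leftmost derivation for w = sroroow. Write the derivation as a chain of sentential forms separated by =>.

S=>sMV=>sroMV=>srorV=>sroroV=>srorooV=>sroroow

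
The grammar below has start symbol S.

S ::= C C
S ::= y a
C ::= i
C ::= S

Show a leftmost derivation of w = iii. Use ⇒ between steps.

S ⇒ CC   [S ::= C C]
CC ⇒ SC   [C ::= S]
SC ⇒ CCC   [S ::= C C]
CCC ⇒ iCC   [C ::= i]
iCC ⇒ iiC   [C ::= i]
iiC ⇒ iii   [C ::= i]

S⇒CC⇒SC⇒CCC⇒iCC⇒iiC⇒iii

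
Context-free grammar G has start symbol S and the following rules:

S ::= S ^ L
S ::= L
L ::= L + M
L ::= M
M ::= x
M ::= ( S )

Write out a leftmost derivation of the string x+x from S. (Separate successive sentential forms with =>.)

S=>L=>L+M=>M+M=>x+M=>x+x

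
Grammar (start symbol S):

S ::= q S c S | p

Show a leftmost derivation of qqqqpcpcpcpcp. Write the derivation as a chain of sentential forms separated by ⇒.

S ⇒ qScS   [S ::= q S c S]
qScS ⇒ qqScScS   [S ::= q S c S]
qqScScS ⇒ qqqScScScS   [S ::= q S c S]
qqqScScScS ⇒ qqqqScScScScS   [S ::= q S c S]
qqqqScScScScS ⇒ qqqqpcScScScS   [S ::= p]
qqqqpcScScScS ⇒ qqqqpcpcScScS   [S ::= p]
qqqqpcpcScScS ⇒ qqqqpcpcpcScS   [S ::= p]
qqqqpcpcpcScS ⇒ qqqqpcpcpcpcS   [S ::= p]
qqqqpcpcpcpcS ⇒ qqqqpcpcpcpcp   [S ::= p]

S⇒qScS⇒qqScScS⇒qqqScScScS⇒qqqqScScScScS⇒qqqqpcScScScS⇒qqqqpcpcScScS⇒qqqqpcpcpcScS⇒qqqqpcpcpcpcS⇒qqqqpcpcpcpcp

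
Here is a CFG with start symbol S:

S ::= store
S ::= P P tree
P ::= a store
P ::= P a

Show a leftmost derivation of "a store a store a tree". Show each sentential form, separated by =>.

S => P P tree => a store P tree => a store P a tree => a store a store a tree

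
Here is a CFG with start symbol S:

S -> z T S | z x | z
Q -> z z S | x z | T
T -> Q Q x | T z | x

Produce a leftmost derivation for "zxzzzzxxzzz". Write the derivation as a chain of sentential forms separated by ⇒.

S ⇒ zTS ⇒ zTzS ⇒ zTzzS ⇒ zQQxzzS ⇒ zTQxzzS ⇒ zTzQxzzS ⇒ zxzQxzzS ⇒ zxzzzSxzzS ⇒ zxzzzzxxzzS ⇒ zxzzzzxxzzz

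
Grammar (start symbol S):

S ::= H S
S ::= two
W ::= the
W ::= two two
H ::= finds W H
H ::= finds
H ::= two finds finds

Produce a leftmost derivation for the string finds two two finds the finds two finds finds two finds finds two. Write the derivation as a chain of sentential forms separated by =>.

S => H S => finds W H S => finds two two H S => finds two two finds W H S => finds two two finds the H S => finds two two finds the finds S => finds two two finds the finds H S => finds two two finds the finds two finds finds S => finds two two finds the finds two finds finds H S => finds two two finds the finds two finds finds two finds finds S => finds two two finds the finds two finds finds two finds finds two

S => H S   [S ::= H S]
H S => finds W H S   [H ::= finds W H]
finds W H S => finds two two H S   [W ::= two two]
finds two two H S => finds two two finds W H S   [H ::= finds W H]
finds two two finds W H S => finds two two finds the H S   [W ::= the]
finds two two finds the H S => finds two two finds the finds S   [H ::= finds]
finds two two finds the finds S => finds two two finds the finds H S   [S ::= H S]
finds two two finds the finds H S => finds two two finds the finds two finds finds S   [H ::= two finds finds]
finds two two finds the finds two finds finds S => finds two two finds the finds two finds finds H S   [S ::= H S]
finds two two finds the finds two finds finds H S => finds two two finds the finds two finds finds two finds finds S   [H ::= two finds finds]
finds two two finds the finds two finds finds two finds finds S => finds two two finds the finds two finds finds two finds finds two   [S ::= two]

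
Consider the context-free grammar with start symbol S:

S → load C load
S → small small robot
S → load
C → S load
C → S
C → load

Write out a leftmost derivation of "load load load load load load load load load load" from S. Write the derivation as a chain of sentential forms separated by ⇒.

S ⇒ load C load ⇒ load S load load ⇒ load load C load load load ⇒ load load S load load load load ⇒ load load load C load load load load load ⇒ load load load S load load load load load load ⇒ load load load load load load load load load load

S ⇒ load C load   [S → load C load]
load C load ⇒ load S load load   [C → S load]
load S load load ⇒ load load C load load load   [S → load C load]
load load C load load load ⇒ load load S load load load load   [C → S load]
load load S load load load load ⇒ load load load C load load load load load   [S → load C load]
load load load C load load load load load ⇒ load load load S load load load load load load   [C → S load]
load load load S load load load load load load ⇒ load load load load load load load load load load   [S → load]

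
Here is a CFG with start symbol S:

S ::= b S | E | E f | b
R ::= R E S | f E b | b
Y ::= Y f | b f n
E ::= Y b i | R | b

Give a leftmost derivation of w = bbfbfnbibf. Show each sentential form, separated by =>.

S=>bS=>bbS=>bbEf=>bbRf=>bbfEbf=>bbfYbibf=>bbfbfnbibf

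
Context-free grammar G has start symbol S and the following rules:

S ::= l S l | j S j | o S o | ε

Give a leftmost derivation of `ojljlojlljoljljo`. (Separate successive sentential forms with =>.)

S => oSo   [S ::= o S o]
oSo => ojSjo   [S ::= j S j]
ojSjo => ojlSljo   [S ::= l S l]
ojlSljo => ojljSjljo   [S ::= j S j]
ojljSjljo => ojljlSljljo   [S ::= l S l]
ojljlSljljo => ojljloSoljljo   [S ::= o S o]
ojljloSoljljo => ojljlojSjoljljo   [S ::= j S j]
ojljlojSjoljljo => ojljlojlSljoljljo   [S ::= l S l]
ojljlojlSljoljljo => ojljlojlljoljljo   [S ::= ε]

S => oSo => ojSjo => ojlSljo => ojljSjljo => ojljlSljljo => ojljloSoljljo => ojljlojSjoljljo => ojljlojlSljoljljo => ojljlojlljoljljo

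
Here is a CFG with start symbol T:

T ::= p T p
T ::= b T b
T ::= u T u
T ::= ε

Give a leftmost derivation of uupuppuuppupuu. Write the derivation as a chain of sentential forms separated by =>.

T=>uTu=>uuTuu=>uupTpuu=>uupuTupuu=>uupupTpupuu=>uupuppTppupuu=>uupuppuTuppupuu=>uupuppuuppupuu

T => uTu   [T ::= u T u]
uTu => uuTuu   [T ::= u T u]
uuTuu => uupTpuu   [T ::= p T p]
uupTpuu => uupuTupuu   [T ::= u T u]
uupuTupuu => uupupTpupuu   [T ::= p T p]
uupupTpupuu => uupuppTppupuu   [T ::= p T p]
uupuppTppupuu => uupuppuTuppupuu   [T ::= u T u]
uupuppuTuppupuu => uupuppuuppupuu   [T ::= ε]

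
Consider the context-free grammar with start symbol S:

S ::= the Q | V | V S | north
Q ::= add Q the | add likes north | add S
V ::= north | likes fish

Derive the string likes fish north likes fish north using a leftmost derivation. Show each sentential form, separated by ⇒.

S ⇒ V S ⇒ likes fish S ⇒ likes fish V S ⇒ likes fish north S ⇒ likes fish north V S ⇒ likes fish north likes fish S ⇒ likes fish north likes fish north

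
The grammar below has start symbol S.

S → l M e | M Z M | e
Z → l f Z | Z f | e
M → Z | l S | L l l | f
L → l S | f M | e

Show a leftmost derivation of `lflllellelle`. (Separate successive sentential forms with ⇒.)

S ⇒ lMe ⇒ lLlle ⇒ lfMlle ⇒ lflSlle ⇒ lfllMelle ⇒ lfllLllelle ⇒ lflllSllelle ⇒ lflllellelle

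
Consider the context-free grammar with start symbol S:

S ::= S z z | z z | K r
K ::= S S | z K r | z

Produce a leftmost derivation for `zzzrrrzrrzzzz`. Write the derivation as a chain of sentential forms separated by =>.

S => Szz   [S ::= S z z]
Szz => Szzzz   [S ::= S z z]
Szzzz => Krzzzz   [S ::= K r]
Krzzzz => SSrzzzz   [K ::= S S]
SSrzzzz => KrSrzzzz   [S ::= K r]
KrSrzzzz => zKrrSrzzzz   [K ::= z K r]
zKrrSrzzzz => zzKrrrSrzzzz   [K ::= z K r]
zzKrrrSrzzzz => zzzrrrSrzzzz   [K ::= z]
zzzrrrSrzzzz => zzzrrrKrrzzzz   [S ::= K r]
zzzrrrKrrzzzz => zzzrrrzrrzzzz   [K ::= z]

S=>Szz=>Szzzz=>Krzzzz=>SSrzzzz=>KrSrzzzz=>zKrrSrzzzz=>zzKrrrSrzzzz=>zzzrrrSrzzzz=>zzzrrrKrrzzzz=>zzzrrrzrrzzzz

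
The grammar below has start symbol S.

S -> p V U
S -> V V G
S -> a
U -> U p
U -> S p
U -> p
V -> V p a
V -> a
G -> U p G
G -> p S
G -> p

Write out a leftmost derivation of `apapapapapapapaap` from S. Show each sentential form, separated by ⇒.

S ⇒ VVG   [S -> V V G]
VVG ⇒ VpaVG   [V -> V p a]
VpaVG ⇒ VpapaVG   [V -> V p a]
VpapaVG ⇒ VpapapaVG   [V -> V p a]
VpapapaVG ⇒ VpapapapaVG   [V -> V p a]
VpapapapaVG ⇒ VpapapapapaVG   [V -> V p a]
VpapapapapaVG ⇒ VpapapapapapaVG   [V -> V p a]
VpapapapapapaVG ⇒ VpapapapapapapaVG   [V -> V p a]
VpapapapapapapaVG ⇒ apapapapapapapaVG   [V -> a]
apapapapapapapaVG ⇒ apapapapapapapaaG   [V -> a]
apapapapapapapaaG ⇒ apapapapapapapaap   [G -> p]

S ⇒ VVG ⇒ VpaVG ⇒ VpapaVG ⇒ VpapapaVG ⇒ VpapapapaVG ⇒ VpapapapapaVG ⇒ VpapapapapapaVG ⇒ VpapapapapapapaVG ⇒ apapapapapapapaVG ⇒ apapapapapapapaaG ⇒ apapapapapapapaap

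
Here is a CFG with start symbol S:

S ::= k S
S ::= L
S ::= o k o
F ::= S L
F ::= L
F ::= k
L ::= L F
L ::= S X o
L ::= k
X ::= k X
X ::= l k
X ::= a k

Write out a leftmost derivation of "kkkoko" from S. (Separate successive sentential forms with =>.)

S => kS => kkS => kkkS => kkkoko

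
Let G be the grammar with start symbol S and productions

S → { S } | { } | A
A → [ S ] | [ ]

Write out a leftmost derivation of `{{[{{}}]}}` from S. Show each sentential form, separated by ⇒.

S ⇒ {S} ⇒ {{S}} ⇒ {{A}} ⇒ {{[S]}} ⇒ {{[{S}]}} ⇒ {{[{{}}]}}

S ⇒ {S}   [S → { S }]
{S} ⇒ {{S}}   [S → { S }]
{{S}} ⇒ {{A}}   [S → A]
{{A}} ⇒ {{[S]}}   [A → [ S ]]
{{[S]}} ⇒ {{[{S}]}}   [S → { S }]
{{[{S}]}} ⇒ {{[{{}}]}}   [S → { }]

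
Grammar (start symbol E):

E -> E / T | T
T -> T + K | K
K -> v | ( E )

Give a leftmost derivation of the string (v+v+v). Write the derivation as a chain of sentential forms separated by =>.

E => T => K => (E) => (T) => (T+K) => (T+K+K) => (K+K+K) => (v+K+K) => (v+v+K) => (v+v+v)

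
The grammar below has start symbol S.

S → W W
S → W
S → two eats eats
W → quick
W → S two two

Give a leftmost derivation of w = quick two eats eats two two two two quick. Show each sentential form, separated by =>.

S => W W => S two two W => W W two two W => quick W two two W => quick S two two two two W => quick two eats eats two two two two W => quick two eats eats two two two two quick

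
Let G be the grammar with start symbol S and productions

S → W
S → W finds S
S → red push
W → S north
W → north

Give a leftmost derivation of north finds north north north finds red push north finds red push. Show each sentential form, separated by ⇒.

S ⇒ W finds S   [S → W finds S]
W finds S ⇒ S north finds S   [W → S north]
S north finds S ⇒ W finds S north finds S   [S → W finds S]
W finds S north finds S ⇒ S north finds S north finds S   [W → S north]
S north finds S north finds S ⇒ W north finds S north finds S   [S → W]
W north finds S north finds S ⇒ S north north finds S north finds S   [W → S north]
S north north finds S north finds S ⇒ W finds S north north finds S north finds S   [S → W finds S]
W finds S north north finds S north finds S ⇒ north finds S north north finds S north finds S   [W → north]
north finds S north north finds S north finds S ⇒ north finds W north north finds S north finds S   [S → W]
north finds W north north finds S north finds S ⇒ north finds north north north finds S north finds S   [W → north]
north finds north north north finds S north finds S ⇒ north finds north north north finds red push north finds S   [S → red push]
north finds north north north finds red push north finds S ⇒ north finds north north north finds red push north finds red push   [S → red push]

S ⇒ W finds S ⇒ S north finds S ⇒ W finds S north finds S ⇒ S north finds S north finds S ⇒ W north finds S north finds S ⇒ S north north finds S north finds S ⇒ W finds S north north finds S north finds S ⇒ north finds S north north finds S north finds S ⇒ north finds W north north finds S north finds S ⇒ north finds north north north finds S north finds S ⇒ north finds north north north finds red push north finds S ⇒ north finds north north north finds red push north finds red push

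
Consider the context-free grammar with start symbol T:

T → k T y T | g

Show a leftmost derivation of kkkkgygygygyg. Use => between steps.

T => kTyT => kkTyTyT => kkkTyTyTyT => kkkkTyTyTyTyT => kkkkgyTyTyTyT => kkkkgygyTyTyT => kkkkgygygyTyT => kkkkgygygygyT => kkkkgygygygyg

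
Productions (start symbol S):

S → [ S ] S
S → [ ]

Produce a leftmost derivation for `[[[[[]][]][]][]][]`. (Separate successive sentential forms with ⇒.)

S ⇒ [S]S ⇒ [[S]S]S ⇒ [[[S]S]S]S ⇒ [[[[S]S]S]S]S ⇒ [[[[[]]S]S]S]S ⇒ [[[[[]][]]S]S]S ⇒ [[[[[]][]][]]S]S ⇒ [[[[[]][]][]][]]S ⇒ [[[[[]][]][]][]][]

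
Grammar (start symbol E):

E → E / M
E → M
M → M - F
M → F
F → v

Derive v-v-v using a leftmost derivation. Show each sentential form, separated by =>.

E => M => M-F => M-F-F => F-F-F => v-F-F => v-v-F => v-v-v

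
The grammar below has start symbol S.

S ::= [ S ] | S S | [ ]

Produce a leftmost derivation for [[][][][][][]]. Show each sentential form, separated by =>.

S => [S]   [S ::= [ S ]]
[S] => [SS]   [S ::= S S]
[SS] => [SSS]   [S ::= S S]
[SSS] => [SSSS]   [S ::= S S]
[SSSS] => [SSSSS]   [S ::= S S]
[SSSSS] => [[]SSSS]   [S ::= [ ]]
[[]SSSS] => [[]SSSSS]   [S ::= S S]
[[]SSSSS] => [[][]SSSS]   [S ::= [ ]]
[[][]SSSS] => [[][][]SSS]   [S ::= [ ]]
[[][][]SSS] => [[][][][]SS]   [S ::= [ ]]
[[][][][]SS] => [[][][][][]S]   [S ::= [ ]]
[[][][][][]S] => [[][][][][][]]   [S ::= [ ]]

S => [S] => [SS] => [SSS] => [SSSS] => [SSSSS] => [[]SSSS] => [[]SSSSS] => [[][]SSSS] => [[][][]SSS] => [[][][][]SS] => [[][][][][]S] => [[][][][][][]]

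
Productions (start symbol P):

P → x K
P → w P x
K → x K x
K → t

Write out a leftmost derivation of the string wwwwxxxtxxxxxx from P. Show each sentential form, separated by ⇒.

P⇒wPx⇒wwPxx⇒wwwPxxx⇒wwwwPxxxx⇒wwwwxKxxxx⇒wwwwxxKxxxxx⇒wwwwxxxKxxxxxx⇒wwwwxxxtxxxxxx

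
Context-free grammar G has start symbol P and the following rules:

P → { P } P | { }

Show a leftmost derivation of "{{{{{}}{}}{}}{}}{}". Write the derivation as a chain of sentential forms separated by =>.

P=>{P}P=>{{P}P}P=>{{{P}P}P}P=>{{{{P}P}P}P}P=>{{{{{}}P}P}P}P=>{{{{{}}{}}P}P}P=>{{{{{}}{}}{}}P}P=>{{{{{}}{}}{}}{}}P=>{{{{{}}{}}{}}{}}{}

P => {P}P   [P → { P } P]
{P}P => {{P}P}P   [P → { P } P]
{{P}P}P => {{{P}P}P}P   [P → { P } P]
{{{P}P}P}P => {{{{P}P}P}P}P   [P → { P } P]
{{{{P}P}P}P}P => {{{{{}}P}P}P}P   [P → { }]
{{{{{}}P}P}P}P => {{{{{}}{}}P}P}P   [P → { }]
{{{{{}}{}}P}P}P => {{{{{}}{}}{}}P}P   [P → { }]
{{{{{}}{}}{}}P}P => {{{{{}}{}}{}}{}}P   [P → { }]
{{{{{}}{}}{}}{}}P => {{{{{}}{}}{}}{}}{}   [P → { }]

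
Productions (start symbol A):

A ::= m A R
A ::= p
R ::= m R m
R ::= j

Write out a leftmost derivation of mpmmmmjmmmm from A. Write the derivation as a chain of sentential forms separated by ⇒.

A ⇒ mAR   [A ::= m A R]
mAR ⇒ mpR   [A ::= p]
mpR ⇒ mpmRm   [R ::= m R m]
mpmRm ⇒ mpmmRmm   [R ::= m R m]
mpmmRmm ⇒ mpmmmRmmm   [R ::= m R m]
mpmmmRmmm ⇒ mpmmmmRmmmm   [R ::= m R m]
mpmmmmRmmmm ⇒ mpmmmmjmmmm   [R ::= j]

A ⇒ mAR ⇒ mpR ⇒ mpmRm ⇒ mpmmRmm ⇒ mpmmmRmmm ⇒ mpmmmmRmmmm ⇒ mpmmmmjmmmm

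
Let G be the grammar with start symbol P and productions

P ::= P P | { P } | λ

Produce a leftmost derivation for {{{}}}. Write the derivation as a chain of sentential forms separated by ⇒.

P⇒{P}⇒{PP}⇒{{P}P}⇒{{PP}P}⇒{{PPP}P}⇒{{PPPP}P}⇒{{{P}PPP}P}⇒{{{}PPP}P}⇒{{{}PP}P}⇒{{{}P}P}⇒{{{}}P}⇒{{{}}}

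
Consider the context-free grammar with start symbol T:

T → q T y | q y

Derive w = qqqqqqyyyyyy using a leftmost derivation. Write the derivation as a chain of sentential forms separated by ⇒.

T ⇒ qTy ⇒ qqTyy ⇒ qqqTyyy ⇒ qqqqTyyyy ⇒ qqqqqTyyyyy ⇒ qqqqqqyyyyyy

T ⇒ qTy   [T → q T y]
qTy ⇒ qqTyy   [T → q T y]
qqTyy ⇒ qqqTyyy   [T → q T y]
qqqTyyy ⇒ qqqqTyyyy   [T → q T y]
qqqqTyyyy ⇒ qqqqqTyyyyy   [T → q T y]
qqqqqTyyyyy ⇒ qqqqqqyyyyyy   [T → q y]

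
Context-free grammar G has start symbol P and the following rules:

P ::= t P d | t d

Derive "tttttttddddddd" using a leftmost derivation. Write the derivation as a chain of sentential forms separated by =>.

P => tPd => ttPdd => tttPddd => ttttPdddd => tttttPddddd => ttttttPdddddd => tttttttddddddd

P => tPd   [P ::= t P d]
tPd => ttPdd   [P ::= t P d]
ttPdd => tttPddd   [P ::= t P d]
tttPddd => ttttPdddd   [P ::= t P d]
ttttPdddd => tttttPddddd   [P ::= t P d]
tttttPddddd => ttttttPdddddd   [P ::= t P d]
ttttttPdddddd => tttttttddddddd   [P ::= t d]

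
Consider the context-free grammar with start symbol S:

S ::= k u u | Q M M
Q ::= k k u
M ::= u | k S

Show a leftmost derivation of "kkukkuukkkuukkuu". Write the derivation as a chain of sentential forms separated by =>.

S => QMM   [S ::= Q M M]
QMM => kkuMM   [Q ::= k k u]
kkuMM => kkukSM   [M ::= k S]
kkukSM => kkukkuuM   [S ::= k u u]
kkukkuuM => kkukkuukS   [M ::= k S]
kkukkuukS => kkukkuukQMM   [S ::= Q M M]
kkukkuukQMM => kkukkuukkkuMM   [Q ::= k k u]
kkukkuukkkuMM => kkukkuukkkuuM   [M ::= u]
kkukkuukkkuuM => kkukkuukkkuukS   [M ::= k S]
kkukkuukkkuukS => kkukkuukkkuukkuu   [S ::= k u u]

S => QMM => kkuMM => kkukSM => kkukkuuM => kkukkuukS => kkukkuukQMM => kkukkuukkkuMM => kkukkuukkkuuM => kkukkuukkkuukS => kkukkuukkkuukkuu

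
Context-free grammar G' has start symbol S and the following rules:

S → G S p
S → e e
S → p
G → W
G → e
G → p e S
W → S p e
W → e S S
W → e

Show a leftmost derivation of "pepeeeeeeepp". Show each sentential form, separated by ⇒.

S⇒GSp⇒peSSp⇒pepSp⇒pepGSpp⇒pepWSpp⇒pepeSSSpp⇒pepeeeSSpp⇒pepeeeeeSpp⇒pepeeeeeeepp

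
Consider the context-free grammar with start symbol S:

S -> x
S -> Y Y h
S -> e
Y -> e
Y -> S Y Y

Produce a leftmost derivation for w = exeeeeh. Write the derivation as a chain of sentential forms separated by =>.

S => YYh   [S -> Y Y h]
YYh => SYYYh   [Y -> S Y Y]
SYYYh => eYYYh   [S -> e]
eYYYh => eSYYYYh   [Y -> S Y Y]
eSYYYYh => exYYYYh   [S -> x]
exYYYYh => exeYYYh   [Y -> e]
exeYYYh => exeeYYh   [Y -> e]
exeeYYh => exeeeYh   [Y -> e]
exeeeYh => exeeeeh   [Y -> e]

S => YYh => SYYYh => eYYYh => eSYYYYh => exYYYYh => exeYYYh => exeeYYh => exeeeYh => exeeeeh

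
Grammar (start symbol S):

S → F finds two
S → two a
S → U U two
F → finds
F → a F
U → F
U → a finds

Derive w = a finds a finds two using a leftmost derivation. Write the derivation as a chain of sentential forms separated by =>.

S => U U two => F U two => a F U two => a finds U two => a finds a finds two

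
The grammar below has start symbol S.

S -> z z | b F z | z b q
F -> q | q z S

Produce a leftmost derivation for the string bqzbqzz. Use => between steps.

S=>bFz=>bqzSz=>bqzbFzz=>bqzbqzz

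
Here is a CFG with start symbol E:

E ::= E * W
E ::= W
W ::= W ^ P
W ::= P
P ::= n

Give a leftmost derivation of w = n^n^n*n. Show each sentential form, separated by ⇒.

E⇒E*W⇒W*W⇒W^P*W⇒W^P^P*W⇒P^P^P*W⇒n^P^P*W⇒n^n^P*W⇒n^n^n*W⇒n^n^n*P⇒n^n^n*n

E ⇒ E*W   [E ::= E * W]
E*W ⇒ W*W   [E ::= W]
W*W ⇒ W^P*W   [W ::= W ^ P]
W^P*W ⇒ W^P^P*W   [W ::= W ^ P]
W^P^P*W ⇒ P^P^P*W   [W ::= P]
P^P^P*W ⇒ n^P^P*W   [P ::= n]
n^P^P*W ⇒ n^n^P*W   [P ::= n]
n^n^P*W ⇒ n^n^n*W   [P ::= n]
n^n^n*W ⇒ n^n^n*P   [W ::= P]
n^n^n*P ⇒ n^n^n*n   [P ::= n]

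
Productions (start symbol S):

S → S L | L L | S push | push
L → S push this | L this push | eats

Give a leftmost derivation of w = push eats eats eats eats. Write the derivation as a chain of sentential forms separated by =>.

S => S L   [S → S L]
S L => S L L   [S → S L]
S L L => S L L L   [S → S L]
S L L L => S L L L L   [S → S L]
S L L L L => push L L L L   [S → push]
push L L L L => push eats L L L   [L → eats]
push eats L L L => push eats eats L L   [L → eats]
push eats eats L L => push eats eats eats L   [L → eats]
push eats eats eats L => push eats eats eats eats   [L → eats]

S => S L => S L L => S L L L => S L L L L => push L L L L => push eats L L L => push eats eats L L => push eats eats eats L => push eats eats eats eats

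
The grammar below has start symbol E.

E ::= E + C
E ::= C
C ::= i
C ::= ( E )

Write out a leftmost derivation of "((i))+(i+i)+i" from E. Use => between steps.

E => E+C => E+C+C => C+C+C => (E)+C+C => (C)+C+C => ((E))+C+C => ((C))+C+C => ((i))+C+C => ((i))+(E)+C => ((i))+(E+C)+C => ((i))+(C+C)+C => ((i))+(i+C)+C => ((i))+(i+i)+C => ((i))+(i+i)+i

E => E+C   [E ::= E + C]
E+C => E+C+C   [E ::= E + C]
E+C+C => C+C+C   [E ::= C]
C+C+C => (E)+C+C   [C ::= ( E )]
(E)+C+C => (C)+C+C   [E ::= C]
(C)+C+C => ((E))+C+C   [C ::= ( E )]
((E))+C+C => ((C))+C+C   [E ::= C]
((C))+C+C => ((i))+C+C   [C ::= i]
((i))+C+C => ((i))+(E)+C   [C ::= ( E )]
((i))+(E)+C => ((i))+(E+C)+C   [E ::= E + C]
((i))+(E+C)+C => ((i))+(C+C)+C   [E ::= C]
((i))+(C+C)+C => ((i))+(i+C)+C   [C ::= i]
((i))+(i+C)+C => ((i))+(i+i)+C   [C ::= i]
((i))+(i+i)+C => ((i))+(i+i)+i   [C ::= i]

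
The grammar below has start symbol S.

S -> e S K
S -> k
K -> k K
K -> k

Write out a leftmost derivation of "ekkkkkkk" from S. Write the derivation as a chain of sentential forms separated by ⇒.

S ⇒ eSK ⇒ ekK ⇒ ekkK ⇒ ekkkK ⇒ ekkkkK ⇒ ekkkkkK ⇒ ekkkkkkK ⇒ ekkkkkkk

S ⇒ eSK   [S -> e S K]
eSK ⇒ ekK   [S -> k]
ekK ⇒ ekkK   [K -> k K]
ekkK ⇒ ekkkK   [K -> k K]
ekkkK ⇒ ekkkkK   [K -> k K]
ekkkkK ⇒ ekkkkkK   [K -> k K]
ekkkkkK ⇒ ekkkkkkK   [K -> k K]
ekkkkkkK ⇒ ekkkkkkk   [K -> k]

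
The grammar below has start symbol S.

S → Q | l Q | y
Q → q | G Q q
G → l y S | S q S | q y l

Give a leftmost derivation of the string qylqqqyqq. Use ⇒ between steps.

S ⇒ Q   [S → Q]
Q ⇒ GQq   [Q → G Q q]
GQq ⇒ SqSQq   [G → S q S]
SqSQq ⇒ QqSQq   [S → Q]
QqSQq ⇒ GQqqSQq   [Q → G Q q]
GQqqSQq ⇒ qylQqqSQq   [G → q y l]
qylQqqSQq ⇒ qylqqqSQq   [Q → q]
qylqqqSQq ⇒ qylqqqyQq   [S → y]
qylqqqyQq ⇒ qylqqqyqq   [Q → q]

S ⇒ Q ⇒ GQq ⇒ SqSQq ⇒ QqSQq ⇒ GQqqSQq ⇒ qylQqqSQq ⇒ qylqqqSQq ⇒ qylqqqyQq ⇒ qylqqqyqq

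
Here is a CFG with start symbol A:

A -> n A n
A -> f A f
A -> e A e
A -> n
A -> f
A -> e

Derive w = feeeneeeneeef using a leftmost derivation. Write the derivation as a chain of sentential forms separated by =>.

A => fAf   [A -> f A f]
fAf => feAef   [A -> e A e]
feAef => feeAeef   [A -> e A e]
feeAeef => feeeAeeef   [A -> e A e]
feeeAeeef => feeenAneeef   [A -> n A n]
feeenAneeef => feeeneAeneeef   [A -> e A e]
feeeneAeneeef => feeeneeeneeef   [A -> e]

A => fAf => feAef => feeAeef => feeeAeeef => feeenAneeef => feeeneAeneeef => feeeneeeneeef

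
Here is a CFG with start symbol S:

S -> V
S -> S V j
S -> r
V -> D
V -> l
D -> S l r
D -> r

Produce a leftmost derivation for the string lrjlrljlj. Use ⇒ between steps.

S ⇒ SVj   [S -> S V j]
SVj ⇒ SVjVj   [S -> S V j]
SVjVj ⇒ VVjVj   [S -> V]
VVjVj ⇒ DVjVj   [V -> D]
DVjVj ⇒ SlrVjVj   [D -> S l r]
SlrVjVj ⇒ SVjlrVjVj   [S -> S V j]
SVjlrVjVj ⇒ VVjlrVjVj   [S -> V]
VVjlrVjVj ⇒ lVjlrVjVj   [V -> l]
lVjlrVjVj ⇒ lDjlrVjVj   [V -> D]
lDjlrVjVj ⇒ lrjlrVjVj   [D -> r]
lrjlrVjVj ⇒ lrjlrljVj   [V -> l]
lrjlrljVj ⇒ lrjlrljlj   [V -> l]

S ⇒ SVj ⇒ SVjVj ⇒ VVjVj ⇒ DVjVj ⇒ SlrVjVj ⇒ SVjlrVjVj ⇒ VVjlrVjVj ⇒ lVjlrVjVj ⇒ lDjlrVjVj ⇒ lrjlrVjVj ⇒ lrjlrljVj ⇒ lrjlrljlj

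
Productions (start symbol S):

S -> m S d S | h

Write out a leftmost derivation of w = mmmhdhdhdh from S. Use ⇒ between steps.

S ⇒ mSdS   [S -> m S d S]
mSdS ⇒ mmSdSdS   [S -> m S d S]
mmSdSdS ⇒ mmmSdSdSdS   [S -> m S d S]
mmmSdSdSdS ⇒ mmmhdSdSdS   [S -> h]
mmmhdSdSdS ⇒ mmmhdhdSdS   [S -> h]
mmmhdhdSdS ⇒ mmmhdhdhdS   [S -> h]
mmmhdhdhdS ⇒ mmmhdhdhdh   [S -> h]

S⇒mSdS⇒mmSdSdS⇒mmmSdSdSdS⇒mmmhdSdSdS⇒mmmhdhdSdS⇒mmmhdhdhdS⇒mmmhdhdhdh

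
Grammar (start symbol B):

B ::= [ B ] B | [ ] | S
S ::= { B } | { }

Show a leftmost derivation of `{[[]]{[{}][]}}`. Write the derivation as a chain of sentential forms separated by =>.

B => S => {B} => {[B]B} => {[[]]B} => {[[]]S} => {[[]]{B}} => {[[]]{[B]B}} => {[[]]{[S]B}} => {[[]]{[{}]B}} => {[[]]{[{}][]}}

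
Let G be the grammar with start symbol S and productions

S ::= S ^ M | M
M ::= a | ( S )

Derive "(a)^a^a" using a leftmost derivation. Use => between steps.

S => S^M => S^M^M => M^M^M => (S)^M^M => (M)^M^M => (a)^M^M => (a)^a^M => (a)^a^a

S => S^M   [S ::= S ^ M]
S^M => S^M^M   [S ::= S ^ M]
S^M^M => M^M^M   [S ::= M]
M^M^M => (S)^M^M   [M ::= ( S )]
(S)^M^M => (M)^M^M   [S ::= M]
(M)^M^M => (a)^M^M   [M ::= a]
(a)^M^M => (a)^a^M   [M ::= a]
(a)^a^M => (a)^a^a   [M ::= a]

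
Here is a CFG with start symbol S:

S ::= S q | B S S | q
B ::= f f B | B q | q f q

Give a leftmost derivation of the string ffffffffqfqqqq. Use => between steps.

S => BSS => ffBSS => ffffBSS => ffffffBSS => ffffffBqSS => ffffffffBqSS => ffffffffqfqqSS => ffffffffqfqqqS => ffffffffqfqqqq

S => BSS   [S ::= B S S]
BSS => ffBSS   [B ::= f f B]
ffBSS => ffffBSS   [B ::= f f B]
ffffBSS => ffffffBSS   [B ::= f f B]
ffffffBSS => ffffffBqSS   [B ::= B q]
ffffffBqSS => ffffffffBqSS   [B ::= f f B]
ffffffffBqSS => ffffffffqfqqSS   [B ::= q f q]
ffffffffqfqqSS => ffffffffqfqqqS   [S ::= q]
ffffffffqfqqqS => ffffffffqfqqqq   [S ::= q]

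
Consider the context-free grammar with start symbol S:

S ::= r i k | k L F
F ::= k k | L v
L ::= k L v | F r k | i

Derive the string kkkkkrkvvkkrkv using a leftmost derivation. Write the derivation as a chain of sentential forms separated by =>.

S => kLF   [S ::= k L F]
kLF => kkLvF   [L ::= k L v]
kkLvF => kkkLvvF   [L ::= k L v]
kkkLvvF => kkkFrkvvF   [L ::= F r k]
kkkFrkvvF => kkkkkrkvvF   [F ::= k k]
kkkkkrkvvF => kkkkkrkvvLv   [F ::= L v]
kkkkkrkvvLv => kkkkkrkvvFrkv   [L ::= F r k]
kkkkkrkvvFrkv => kkkkkrkvvkkrkv   [F ::= k k]

S => kLF => kkLvF => kkkLvvF => kkkFrkvvF => kkkkkrkvvF => kkkkkrkvvLv => kkkkkrkvvFrkv => kkkkkrkvvkkrkv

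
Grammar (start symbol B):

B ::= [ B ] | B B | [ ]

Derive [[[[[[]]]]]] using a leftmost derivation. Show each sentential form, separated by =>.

B => [B] => [[B]] => [[[B]]] => [[[[B]]]] => [[[[[B]]]]] => [[[[[[]]]]]]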